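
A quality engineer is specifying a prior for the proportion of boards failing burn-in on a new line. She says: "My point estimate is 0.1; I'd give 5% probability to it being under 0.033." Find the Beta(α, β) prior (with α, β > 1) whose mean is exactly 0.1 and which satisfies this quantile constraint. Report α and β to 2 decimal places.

With mean 0.1 fixed, write α = 0.1s, β = 0.9s where s = α+β.
Need P(θ < 0.033) = 0.05 under Beta(0.1s, 0.9s). Normal approximation: (q−m)/√(m(1−m)/s) ≈ z_{0.05} = -1.64, so s ≈ 0.1·0.9·(-1.64)²/(0.033−0.1)² = 54.2.
At s = 54.2: P(θ<0.033) ≈ 0.018. Adjusting to match 0.05 gives s ≈ 35.63.
So α = 0.1·35.63 ≈ 3.56, β = 0.9·35.63 ≈ 32.07.

α ≈ 3.56, β ≈ 32.07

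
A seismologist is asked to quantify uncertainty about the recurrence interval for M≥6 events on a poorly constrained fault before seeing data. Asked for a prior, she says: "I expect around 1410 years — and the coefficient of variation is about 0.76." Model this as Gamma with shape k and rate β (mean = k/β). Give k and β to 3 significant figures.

k ≈ 1.73, β ≈ 0.00123

For Gamma(k, rate β): mean = k/β, variance = k/β², so CV = 1/√k.
CV = 0.76, hence k = 1/CV² = 1.73.
Then β = k/mean = 1.73/1410 = 0.00123.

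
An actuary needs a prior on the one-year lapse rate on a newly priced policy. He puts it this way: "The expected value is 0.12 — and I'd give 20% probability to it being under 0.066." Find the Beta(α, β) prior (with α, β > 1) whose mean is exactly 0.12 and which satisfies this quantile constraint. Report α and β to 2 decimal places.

With mean 0.12 fixed, write α = 0.12s, β = 0.88s where s = α+β.
Need P(θ < 0.066) = 0.2 under Beta(0.12s, 0.88s). Normal approximation: (q−m)/√(m(1−m)/s) ≈ z_{0.2} = -0.842, so s ≈ 0.12·0.88·(-0.842)²/(0.066−0.12)² = 25.7.
At s = 25.7: P(θ<0.066) ≈ 0.204. Adjusting to match 0.2 gives s ≈ 26.34.
So α = 0.12·26.34 ≈ 3.16, β = 0.88·26.34 ≈ 23.18.

α ≈ 3.16, β ≈ 23.18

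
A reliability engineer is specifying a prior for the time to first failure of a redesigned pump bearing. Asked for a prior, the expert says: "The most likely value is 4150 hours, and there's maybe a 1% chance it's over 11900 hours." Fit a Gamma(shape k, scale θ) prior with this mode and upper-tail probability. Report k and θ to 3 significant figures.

k ≈ 5.1, θ ≈ 1010

Gamma(k,θ) with k>1 has mode (k−1)θ, so θ = 4150/(k−1).
Need P(X < 11900) = 0.99 with θ tied to k this way. Start at k = 2, θ = 4150: P(X<11900) ≈ 0.780.
Too low — raise k to concentrate. Iterating converges to k ≈ 5.1.
Then θ = 4150/(5.1−1) ≈ 1010.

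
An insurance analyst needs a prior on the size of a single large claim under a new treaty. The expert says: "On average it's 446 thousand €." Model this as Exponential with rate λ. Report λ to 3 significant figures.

Exponential mean = 1/λ, so λ = 1/446.0 = 0.00224.

λ ≈ 0.00224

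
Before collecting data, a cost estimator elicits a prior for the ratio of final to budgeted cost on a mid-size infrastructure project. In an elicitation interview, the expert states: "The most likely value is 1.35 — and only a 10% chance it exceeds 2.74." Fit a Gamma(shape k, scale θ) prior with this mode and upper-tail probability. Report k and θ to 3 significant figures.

k ≈ 4.83, θ ≈ 0.353

Gamma(k,θ) with k>1 has mode (k−1)θ, so θ = 1.35/(k−1).
Need P(X < 2.74) = 0.9 with θ tied to k this way. Start at k = 2, θ = 1.35: P(X<2.74) ≈ 0.602.
Too low — raise k to concentrate. Iterating converges to k ≈ 4.83.
Then θ = 1.35/(4.83−1) ≈ 0.353.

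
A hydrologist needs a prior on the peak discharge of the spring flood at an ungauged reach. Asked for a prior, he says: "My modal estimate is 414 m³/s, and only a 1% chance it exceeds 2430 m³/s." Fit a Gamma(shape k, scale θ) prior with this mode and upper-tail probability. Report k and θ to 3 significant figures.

k ≈ 2.19, θ ≈ 348

Gamma(k,θ) with k>1 has mode (k−1)θ, so θ = 414/(k−1).
Need P(X < 2430) = 0.99 with θ tied to k this way. Start at k = 2, θ = 414: P(X<2430) ≈ 0.981.
Too low — raise k to concentrate. Iterating converges to k ≈ 2.19.
Then θ = 414/(2.19−1) ≈ 348.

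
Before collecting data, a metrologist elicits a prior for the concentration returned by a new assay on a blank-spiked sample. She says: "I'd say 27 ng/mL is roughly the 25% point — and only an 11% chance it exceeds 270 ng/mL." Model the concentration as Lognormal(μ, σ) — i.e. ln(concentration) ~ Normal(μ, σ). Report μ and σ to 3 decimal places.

If T ~ Lognormal(μ,σ) then ln T ~ Normal(μ,σ), so the p-quantile of ln T is μ + z_p·σ.
ln(27) = 3.296 and ln(270) = 5.598; z_{0.25} = -0.6745, z_{0.89} = 1.227.
σ = (5.598 − 3.296)/(1.227 − (-0.6745)) = 1.211.
μ = 3.296 − (-0.6745)·1.211 = 4.113.

μ ≈ 4.113, σ ≈ 1.211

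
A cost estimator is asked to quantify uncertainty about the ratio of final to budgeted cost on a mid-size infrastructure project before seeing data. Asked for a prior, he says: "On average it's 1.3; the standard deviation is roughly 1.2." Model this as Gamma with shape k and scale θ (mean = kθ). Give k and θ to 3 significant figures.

k ≈ 1.17, θ ≈ 1.11

For Gamma(k, scale θ): mean = kθ, variance = kθ², so CV = 1/√k.
CV = SD/mean = 1.2/1.3 = 0.9231, hence k = 1/CV² = 1.17.
Then θ = mean/k = 1.3/1.17 = 1.11.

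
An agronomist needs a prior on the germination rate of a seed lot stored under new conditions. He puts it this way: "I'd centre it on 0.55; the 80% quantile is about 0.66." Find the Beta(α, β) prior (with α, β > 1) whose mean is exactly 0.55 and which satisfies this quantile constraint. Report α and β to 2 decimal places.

α ≈ 8.12, β ≈ 6.64

With mean 0.55 fixed, write α = 0.55s, β = 0.45s where s = α+β.
Need P(θ < 0.66) = 0.8 under Beta(0.55s, 0.45s). Normal approximation: (q−m)/√(m(1−m)/s) ≈ z_{0.8} = 0.842, so s ≈ 0.55·0.45·(0.842)²/(0.66−0.55)² = 14.5.
At s = 14.5: P(θ<0.66) ≈ 0.798. Adjusting to match 0.8 gives s ≈ 14.76.
So α = 0.55·14.76 ≈ 8.12, β = 0.45·14.76 ≈ 6.64.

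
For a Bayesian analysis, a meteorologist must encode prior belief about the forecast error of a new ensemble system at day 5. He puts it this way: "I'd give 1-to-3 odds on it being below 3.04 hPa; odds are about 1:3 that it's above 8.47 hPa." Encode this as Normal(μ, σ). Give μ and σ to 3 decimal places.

μ = 5.755, σ = 4.025

The p-quantile of Normal(μ,σ) is μ + z_p·σ, with z_{0.25} = -0.6745 and z_{0.75} = 0.6745.
Eliminate σ: μ = (z₂·x₁ − z₁·x₂)/(z₂ − z₁) = (0.6745·3.04 − (-0.6745)·8.47)/1.349 = 5.755.
Then σ = (x₂ − x₁)/(z₂ − z₁) = (8.47 − 3.04)/1.349 = 4.025.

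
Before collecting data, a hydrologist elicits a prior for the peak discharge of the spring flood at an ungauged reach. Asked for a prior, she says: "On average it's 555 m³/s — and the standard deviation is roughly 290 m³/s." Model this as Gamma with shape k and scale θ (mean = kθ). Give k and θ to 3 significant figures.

k ≈ 3.66, θ ≈ 152

For Gamma(k, scale θ): mean = kθ, variance = kθ², so CV = 1/√k.
CV = SD/mean = 290/555 = 0.5225, hence k = 1/CV² = 3.66.
Then θ = mean/k = 555/3.66 = 152.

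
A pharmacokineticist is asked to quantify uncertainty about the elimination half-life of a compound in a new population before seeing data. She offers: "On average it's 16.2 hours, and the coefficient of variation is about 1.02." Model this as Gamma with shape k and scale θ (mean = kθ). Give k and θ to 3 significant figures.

For Gamma(k, scale θ): mean = kθ, variance = kθ², so CV = 1/√k.
CV = 1.02, hence k = 1/CV² = 0.961.
Then θ = mean/k = 16.2/0.961 = 16.9.

k ≈ 0.961, θ ≈ 16.9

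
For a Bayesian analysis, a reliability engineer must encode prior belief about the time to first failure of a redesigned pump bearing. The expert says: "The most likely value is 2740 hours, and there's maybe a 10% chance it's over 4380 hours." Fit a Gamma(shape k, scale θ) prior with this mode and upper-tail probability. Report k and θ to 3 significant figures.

k ≈ 9.54, θ ≈ 321

Gamma(k,θ) with k>1 has mode (k−1)θ, so θ = 2740/(k−1).
Need P(X < 4380) = 0.9 with θ tied to k this way. Start at k = 2, θ = 2740: P(X<4380) ≈ 0.475.
Too low — raise k to concentrate. Iterating converges to k ≈ 9.54.
Then θ = 2740/(9.54−1) ≈ 321.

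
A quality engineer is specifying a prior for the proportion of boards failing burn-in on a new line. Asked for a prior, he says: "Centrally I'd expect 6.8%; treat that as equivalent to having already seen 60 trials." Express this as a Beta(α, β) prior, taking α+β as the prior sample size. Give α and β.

α = 4.08, β = 55.92

Under the effective-sample-size interpretation, Beta(α, β) has prior mean α/(α+β) and prior sample size α+β.
So α+β = 60 and α/(α+β) = 0.068, giving α = 0.068·60 = 4.08 and β = 60 − 4.08 = 55.92.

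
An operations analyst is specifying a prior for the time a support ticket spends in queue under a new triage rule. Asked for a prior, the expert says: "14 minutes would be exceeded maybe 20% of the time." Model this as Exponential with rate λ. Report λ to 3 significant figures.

P(T > 14.0) = e^(−λ·14.0) = 0.2, so λ = −ln(0.2)/14.0 = 0.115.

λ ≈ 0.115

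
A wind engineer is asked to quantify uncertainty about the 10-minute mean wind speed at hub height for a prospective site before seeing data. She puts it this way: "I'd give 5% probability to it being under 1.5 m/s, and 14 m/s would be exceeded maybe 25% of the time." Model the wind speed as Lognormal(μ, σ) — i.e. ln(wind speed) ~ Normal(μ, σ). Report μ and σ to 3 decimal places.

μ ≈ 1.990, σ ≈ 0.963

If T ~ Lognormal(μ,σ) then ln T ~ Normal(μ,σ), so the p-quantile of ln T is μ + z_p·σ.
ln(1.5) = 0.4055 and ln(14) = 2.639; z_{0.05} = -1.645, z_{0.75} = 0.6745.
σ = (2.639 − 0.4055)/(0.6745 − (-1.645)) = 0.963.
μ = 0.4055 − (-1.645)·0.963 = 1.990.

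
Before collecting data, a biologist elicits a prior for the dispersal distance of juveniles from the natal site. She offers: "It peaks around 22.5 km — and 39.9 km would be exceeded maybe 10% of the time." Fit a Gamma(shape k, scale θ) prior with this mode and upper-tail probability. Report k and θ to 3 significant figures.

Gamma(k,θ) with k>1 has mode (k−1)θ, so θ = 22.5/(k−1).
Need P(X < 39.9) = 0.9 with θ tied to k this way. Start at k = 2, θ = 22.5: P(X<39.9) ≈ 0.529.
Too low — raise k to concentrate. Iterating converges to k ≈ 6.79.
Then θ = 22.5/(6.79−1) ≈ 3.88.

k ≈ 6.79, θ ≈ 3.88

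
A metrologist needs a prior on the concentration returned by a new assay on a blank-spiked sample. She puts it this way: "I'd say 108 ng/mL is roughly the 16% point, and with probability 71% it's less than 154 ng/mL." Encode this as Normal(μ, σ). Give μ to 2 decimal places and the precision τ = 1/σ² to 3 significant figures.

μ = 137.55, τ = 0.00113

For Normal(μ,σ), the p-quantile is μ + z_p·σ. Here z_{0.16} = -0.9945, z_{0.71} = 0.5534.
So 108 = μ − 0.9945σ and 154 = μ + 0.5534σ.
Subtracting: σ = (154 − 108)/(0.5534 − (-0.9945)) = 29.72.
Then μ = 108 − (-0.9945)·29.72 = 137.55.
Precision τ = 1/σ² = 1/29.72² = 0.00113.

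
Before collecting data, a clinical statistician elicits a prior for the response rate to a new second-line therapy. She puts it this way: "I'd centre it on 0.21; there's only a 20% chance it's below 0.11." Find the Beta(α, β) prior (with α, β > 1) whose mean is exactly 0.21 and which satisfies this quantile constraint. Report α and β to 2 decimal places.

α ≈ 2.54, β ≈ 9.55

With mean 0.21 fixed, write α = 0.21s, β = 0.79s where s = α+β.
Need P(θ < 0.11) = 0.2 under Beta(0.21s, 0.79s). Normal approximation: (q−m)/√(m(1−m)/s) ≈ z_{0.2} = -0.842, so s ≈ 0.21·0.79·(-0.842)²/(0.11−0.21)² = 11.8.
At s = 11.8: P(θ<0.11) ≈ 0.205. Adjusting to match 0.2 gives s ≈ 12.09.
So α = 0.21·12.09 ≈ 2.54, β = 0.79·12.09 ≈ 9.55.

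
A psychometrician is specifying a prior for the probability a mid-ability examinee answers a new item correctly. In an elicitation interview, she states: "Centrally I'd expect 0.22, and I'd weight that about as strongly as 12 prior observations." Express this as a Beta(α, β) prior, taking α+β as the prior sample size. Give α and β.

α = 2.64, β = 9.36

Under the effective-sample-size interpretation, Beta(α, β) has prior mean α/(α+β) and prior sample size α+β.
So α+β = 12 and α/(α+β) = 0.22, giving α = 0.22·12 = 2.64 and β = 12 − 2.64 = 9.36.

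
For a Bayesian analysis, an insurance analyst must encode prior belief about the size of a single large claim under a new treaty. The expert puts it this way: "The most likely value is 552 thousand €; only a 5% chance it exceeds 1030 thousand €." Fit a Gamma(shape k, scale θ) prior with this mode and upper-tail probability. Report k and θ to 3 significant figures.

k ≈ 8.15, θ ≈ 77.2

Gamma(k,θ) with k>1 has mode (k−1)θ, so θ = 552/(k−1).
Need P(X < 1030) = 0.95 with θ tied to k this way. Start at k = 2, θ = 552: P(X<1030) ≈ 0.556.
Too low — raise k to concentrate. Iterating converges to k ≈ 8.15.
Then θ = 552/(8.15−1) ≈ 77.2.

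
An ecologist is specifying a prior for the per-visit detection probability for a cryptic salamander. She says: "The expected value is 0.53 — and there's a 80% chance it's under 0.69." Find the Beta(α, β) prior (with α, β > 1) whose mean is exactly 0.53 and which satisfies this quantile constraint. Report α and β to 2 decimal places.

With mean 0.53 fixed, write α = 0.53s, β = 0.47s where s = α+β.
Need P(θ < 0.69) = 0.8 under Beta(0.53s, 0.47s). Normal approximation: (q−m)/√(m(1−m)/s) ≈ z_{0.8} = 0.842, so s ≈ 0.53·0.47·(0.842)²/(0.69−0.53)² = 6.9.
At s = 6.9: P(θ<0.69) ≈ 0.797. Adjusting to match 0.8 gives s ≈ 7.06.
So α = 0.53·7.06 ≈ 3.74, β = 0.47·7.06 ≈ 3.32.

α ≈ 3.74, β ≈ 3.32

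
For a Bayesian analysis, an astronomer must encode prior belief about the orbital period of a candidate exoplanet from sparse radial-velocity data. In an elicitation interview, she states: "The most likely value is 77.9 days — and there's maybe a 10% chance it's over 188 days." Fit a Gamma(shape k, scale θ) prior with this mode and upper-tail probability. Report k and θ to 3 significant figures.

k ≈ 3.48, θ ≈ 31.5

Gamma(k,θ) with k>1 has mode (k−1)θ, so θ = 77.9/(k−1).
Need P(X < 188) = 0.9 with θ tied to k this way. Start at k = 2, θ = 77.9: P(X<188) ≈ 0.694.
Too low — raise k to concentrate. Iterating converges to k ≈ 3.48.
Then θ = 77.9/(3.48−1) ≈ 31.5.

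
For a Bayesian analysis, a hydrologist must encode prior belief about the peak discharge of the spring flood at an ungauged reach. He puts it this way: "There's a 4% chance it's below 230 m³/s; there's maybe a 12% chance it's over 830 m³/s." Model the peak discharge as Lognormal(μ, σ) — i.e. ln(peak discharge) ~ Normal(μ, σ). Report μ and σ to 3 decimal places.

μ ≈ 6.206, σ ≈ 0.439

If T ~ Lognormal(μ,σ) then ln T ~ Normal(μ,σ), so the p-quantile of ln T is μ + z_p·σ.
ln(230) = 5.438 and ln(830) = 6.721; z_{0.04} = -1.751, z_{0.88} = 1.175.
σ = (6.721 − 5.438)/(1.175 − (-1.751)) = 0.439.
μ = 5.438 − (-1.751)·0.439 = 6.206.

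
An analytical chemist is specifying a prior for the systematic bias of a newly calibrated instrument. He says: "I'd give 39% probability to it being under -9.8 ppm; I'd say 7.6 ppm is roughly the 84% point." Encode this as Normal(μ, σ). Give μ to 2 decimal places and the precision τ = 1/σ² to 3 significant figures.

μ = -5.98, τ = 0.00536

The p-quantile of Normal(μ,σ) is μ + z_p·σ, with z_{0.39} = -0.2793 and z_{0.84} = 0.9945.
Eliminate σ: μ = (z₂·x₁ − z₁·x₂)/(z₂ − z₁) = (0.9945·-9.8 − (-0.2793)·7.6)/1.274 = -5.98.
Then σ = (x₂ − x₁)/(z₂ − z₁) = (7.6 − -9.8)/1.274 = 13.66.
Precision τ = 1/σ² = 1/13.66² = 0.00536.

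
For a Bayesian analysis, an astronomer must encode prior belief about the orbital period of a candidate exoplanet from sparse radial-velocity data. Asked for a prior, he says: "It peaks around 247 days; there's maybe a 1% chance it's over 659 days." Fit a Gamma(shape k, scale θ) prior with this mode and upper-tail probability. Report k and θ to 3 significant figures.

Gamma(k,θ) with k>1 has mode (k−1)θ, so θ = 247/(k−1).
Need P(X < 659) = 0.99 with θ tied to k this way. Start at k = 2, θ = 247: P(X<659) ≈ 0.745.
Too low — raise k to concentrate. Iterating converges to k ≈ 5.8.
Then θ = 247/(5.8−1) ≈ 51.4.

k ≈ 5.8, θ ≈ 51.4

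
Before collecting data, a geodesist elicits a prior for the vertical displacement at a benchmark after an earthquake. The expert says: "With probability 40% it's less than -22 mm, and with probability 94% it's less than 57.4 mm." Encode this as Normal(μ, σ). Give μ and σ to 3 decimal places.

μ = -10.875, σ = 43.913

For Normal(μ,σ), the p-quantile is μ + z_p·σ. Here z_{0.4} = -0.2533, z_{0.94} = 1.555.
So -22 = μ − 0.2533σ and 57.4 = μ + 1.555σ.
Subtracting: σ = (57.4 − -22)/(1.555 − (-0.2533)) = 43.913.
Then μ = -22 − (-0.2533)·43.913 = -10.875.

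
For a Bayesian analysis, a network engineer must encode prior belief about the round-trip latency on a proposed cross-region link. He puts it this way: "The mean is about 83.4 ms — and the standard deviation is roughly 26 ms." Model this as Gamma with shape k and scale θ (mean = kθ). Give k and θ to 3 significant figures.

k ≈ 10.3, θ ≈ 8.11

For Gamma(k, scale θ): mean = kθ, variance = kθ², so CV = 1/√k.
CV = SD/mean = 26/83.4 = 0.3118, hence k = 1/CV² = 10.3.
Then θ = mean/k = 83.4/10.3 = 8.11.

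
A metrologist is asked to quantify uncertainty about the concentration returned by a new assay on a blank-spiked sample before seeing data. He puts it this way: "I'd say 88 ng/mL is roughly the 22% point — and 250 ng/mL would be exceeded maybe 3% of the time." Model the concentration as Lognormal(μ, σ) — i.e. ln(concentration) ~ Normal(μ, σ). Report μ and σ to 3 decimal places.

If T ~ Lognormal(μ,σ) then ln T ~ Normal(μ,σ), so the p-quantile of ln T is μ + z_p·σ.
ln(88) = 4.477 and ln(250) = 5.521; z_{0.22} = -0.7722, z_{0.97} = 1.881.
σ = (5.521 − 4.477)/(1.881 − (-0.7722)) = 0.394.
μ = 4.477 − (-0.7722)·0.394 = 4.781.

μ ≈ 4.781, σ ≈ 0.394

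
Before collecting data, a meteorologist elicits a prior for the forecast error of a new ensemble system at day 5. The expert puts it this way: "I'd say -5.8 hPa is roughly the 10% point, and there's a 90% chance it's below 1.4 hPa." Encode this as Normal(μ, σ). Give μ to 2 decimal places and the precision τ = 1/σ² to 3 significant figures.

μ = -2.20, τ = 0.127

The p-quantile of Normal(μ,σ) is μ + z_p·σ, with z_{0.1} = -1.282 and z_{0.9} = 1.282.
Eliminate σ: μ = (z₂·x₁ − z₁·x₂)/(z₂ − z₁) = (1.282·-5.8 − (-1.282)·1.4)/2.563 = -2.20.
Then σ = (x₂ − x₁)/(z₂ − z₁) = (1.4 − -5.8)/2.563 = 2.81.
Precision τ = 1/σ² = 1/2.809² = 0.127.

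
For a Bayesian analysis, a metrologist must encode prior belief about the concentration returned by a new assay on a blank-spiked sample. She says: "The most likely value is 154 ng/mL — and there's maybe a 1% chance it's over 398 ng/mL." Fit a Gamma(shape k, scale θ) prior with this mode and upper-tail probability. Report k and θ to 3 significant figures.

Gamma(k,θ) with k>1 has mode (k−1)θ, so θ = 154/(k−1).
Need P(X < 398) = 0.99 with θ tied to k this way. Start at k = 2, θ = 154: P(X<398) ≈ 0.730.
Too low — raise k to concentrate. Iterating converges to k ≈ 6.17.
Then θ = 154/(6.17−1) ≈ 29.8.

k ≈ 6.17, θ ≈ 29.8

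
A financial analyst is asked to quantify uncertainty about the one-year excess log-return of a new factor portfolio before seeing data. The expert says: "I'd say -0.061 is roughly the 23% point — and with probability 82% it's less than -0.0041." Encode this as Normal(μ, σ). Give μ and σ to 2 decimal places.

μ = -0.04, σ = 0.03

For Normal(μ,σ), the p-quantile is μ + z_p·σ. Here z_{0.23} = -0.7388, z_{0.82} = 0.9154.
So -0.061 = μ − 0.7388σ and -0.0041 = μ + 0.9154σ.
Subtracting: σ = (-0.0041 − -0.061)/(0.9154 − (-0.7388)) = 0.03.
Then μ = -0.061 − (-0.7388)·0.03 = -0.04.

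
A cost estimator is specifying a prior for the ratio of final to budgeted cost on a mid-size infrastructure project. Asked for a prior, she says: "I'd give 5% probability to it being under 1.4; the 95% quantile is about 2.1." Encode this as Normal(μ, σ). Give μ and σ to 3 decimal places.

μ = 1.750, σ = 0.213

The p-quantile of Normal(μ,σ) is μ + z_p·σ, with z_{0.05} = -1.645 and z_{0.95} = 1.645.
Eliminate σ: μ = (z₂·x₁ − z₁·x₂)/(z₂ − z₁) = (1.645·1.4 − (-1.645)·2.1)/3.29 = 1.750.
Then σ = (x₂ − x₁)/(z₂ − z₁) = (2.1 − 1.4)/3.29 = 0.213.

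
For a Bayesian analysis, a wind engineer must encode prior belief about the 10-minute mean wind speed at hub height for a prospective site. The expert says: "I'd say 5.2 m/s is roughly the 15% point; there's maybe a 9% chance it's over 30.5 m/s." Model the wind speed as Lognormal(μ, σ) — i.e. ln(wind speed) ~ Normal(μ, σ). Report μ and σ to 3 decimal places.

If T ~ Lognormal(μ,σ) then ln T ~ Normal(μ,σ), so the p-quantile of ln T is μ + z_p·σ.
ln(5.2) = 1.649 and ln(30.5) = 3.418; z_{0.15} = -1.036, z_{0.91} = 1.341.
σ = (3.418 − 1.649)/(1.341 − (-1.036)) = 0.744.
μ = 1.649 − (-1.036)·0.744 = 2.420.

μ ≈ 2.420, σ ≈ 0.744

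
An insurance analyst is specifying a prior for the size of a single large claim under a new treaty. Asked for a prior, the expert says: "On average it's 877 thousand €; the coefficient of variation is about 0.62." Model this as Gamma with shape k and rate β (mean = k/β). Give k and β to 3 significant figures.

For Gamma(k, rate β): mean = k/β, variance = k/β², so CV = 1/√k.
CV = 0.62, hence k = 1/CV² = 2.6.
Then β = k/mean = 2.6/877 = 0.00297.

k ≈ 2.6, β ≈ 0.00297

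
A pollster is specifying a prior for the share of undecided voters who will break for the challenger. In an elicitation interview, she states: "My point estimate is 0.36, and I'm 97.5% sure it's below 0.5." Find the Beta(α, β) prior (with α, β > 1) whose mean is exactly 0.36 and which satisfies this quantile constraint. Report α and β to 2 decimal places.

α ≈ 17.09, β ≈ 30.39

With mean 0.36 fixed, write α = 0.36s, β = 0.64s where s = α+β.
Need P(θ < 0.5) = 0.975 under Beta(0.36s, 0.64s). Normal approximation: (q−m)/√(m(1−m)/s) ≈ z_{0.975} = 1.96, so s ≈ 0.36·0.64·(1.96)²/(0.5−0.36)² = 45.2.
At s = 45.2: P(θ<0.5) ≈ 0.972. Adjusting to match 0.975 gives s ≈ 47.48.
So α = 0.36·47.48 ≈ 17.09, β = 0.64·47.48 ≈ 30.39.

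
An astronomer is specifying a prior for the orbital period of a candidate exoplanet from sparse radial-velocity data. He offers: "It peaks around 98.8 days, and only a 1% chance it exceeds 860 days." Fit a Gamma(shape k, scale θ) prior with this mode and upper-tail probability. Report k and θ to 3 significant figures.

Gamma(k,θ) with k>1 has mode (k−1)θ, so θ = 98.8/(k−1).
Need P(X < 860) = 0.99 with θ tied to k this way. Start at k = 2, θ = 98.8: P(X<860) ≈ 0.998.
Too high — lower k to spread out. Iterating converges to k ≈ 1.7.
Then θ = 98.8/(1.7−1) ≈ 142.

k ≈ 1.7, θ ≈ 142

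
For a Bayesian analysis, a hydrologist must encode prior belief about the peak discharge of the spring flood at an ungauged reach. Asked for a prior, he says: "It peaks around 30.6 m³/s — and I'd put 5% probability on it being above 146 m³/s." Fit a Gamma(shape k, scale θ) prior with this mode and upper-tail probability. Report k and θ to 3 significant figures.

Gamma(k,θ) with k>1 has mode (k−1)θ, so θ = 30.6/(k−1).
Need P(X < 146) = 0.95 with θ tied to k this way. Start at k = 2, θ = 30.6: P(X<146) ≈ 0.951.
Too high — lower k to spread out. Iterating converges to k ≈ 1.99.
Then θ = 30.6/(1.99−1) ≈ 30.9.

k ≈ 1.99, θ ≈ 30.9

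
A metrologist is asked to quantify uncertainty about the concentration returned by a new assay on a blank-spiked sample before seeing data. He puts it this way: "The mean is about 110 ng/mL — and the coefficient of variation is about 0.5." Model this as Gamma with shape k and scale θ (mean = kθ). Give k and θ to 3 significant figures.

k ≈ 4, θ ≈ 27.5

For Gamma(k, scale θ): mean = kθ, variance = kθ², so CV = 1/√k.
CV = 0.5, hence k = 1/CV² = 4.
Then θ = mean/k = 110/4 = 27.5.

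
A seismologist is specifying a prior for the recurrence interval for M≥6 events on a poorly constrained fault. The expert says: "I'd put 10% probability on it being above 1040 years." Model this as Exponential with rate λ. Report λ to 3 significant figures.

P(T > 1040.0) = e^(−λ·1040.0) = 0.1, so λ = −ln(0.1)/1040.0 = 0.00221.

λ ≈ 0.00221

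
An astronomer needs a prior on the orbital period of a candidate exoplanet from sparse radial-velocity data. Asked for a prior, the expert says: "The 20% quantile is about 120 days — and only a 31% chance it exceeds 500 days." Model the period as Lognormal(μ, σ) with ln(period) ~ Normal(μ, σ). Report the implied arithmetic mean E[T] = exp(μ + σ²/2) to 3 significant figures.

If T ~ Lognormal(μ,σ) then ln T ~ Normal(μ,σ), so the p-quantile of ln T is μ + z_p·σ.
ln(120) = 4.787 and ln(500) = 6.215; z_{0.2} = -0.8416, z_{0.69} = 0.4959.
σ = (6.215 − 4.787)/(0.4959 − (-0.8416)) = 1.067.
μ = 4.787 − (-0.8416)·1.067 = 5.686.
E[T] = exp(μ + σ²/2) = exp(5.686 + 0.5693) = 521 days.

E[T] ≈ 521 days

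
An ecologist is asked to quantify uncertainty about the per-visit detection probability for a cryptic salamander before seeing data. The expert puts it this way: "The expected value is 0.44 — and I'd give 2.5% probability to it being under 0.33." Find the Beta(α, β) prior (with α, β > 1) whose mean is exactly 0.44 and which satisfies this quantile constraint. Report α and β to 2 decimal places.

α ≈ 32.85, β ≈ 41.81

With mean 0.44 fixed, write α = 0.44s, β = 0.56s where s = α+β.
Need P(θ < 0.33) = 0.025 under Beta(0.44s, 0.56s). Normal approximation: (q−m)/√(m(1−m)/s) ≈ z_{0.025} = -1.96, so s ≈ 0.44·0.56·(-1.96)²/(0.33−0.44)² = 78.2.
At s = 78.2: P(θ<0.33) ≈ 0.022. Adjusting to match 0.025 gives s ≈ 74.65.
So α = 0.44·74.65 ≈ 32.85, β = 0.56·74.65 ≈ 41.81.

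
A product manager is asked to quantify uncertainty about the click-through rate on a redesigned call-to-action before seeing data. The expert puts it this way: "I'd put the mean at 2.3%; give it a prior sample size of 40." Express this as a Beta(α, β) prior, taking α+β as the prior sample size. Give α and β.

α = 0.92, β = 39.08

Under the effective-sample-size interpretation, Beta(α, β) has prior mean α/(α+β) and prior sample size α+β.
So α+β = 40 and α/(α+β) = 0.023, giving α = 0.023·40 = 0.92 and β = 40 − 0.92 = 39.08.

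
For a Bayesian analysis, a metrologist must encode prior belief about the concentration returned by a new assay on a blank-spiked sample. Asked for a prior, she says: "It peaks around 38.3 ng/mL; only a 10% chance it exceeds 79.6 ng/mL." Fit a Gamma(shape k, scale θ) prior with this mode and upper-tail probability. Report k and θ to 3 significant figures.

k ≈ 4.59, θ ≈ 10.7

Gamma(k,θ) with k>1 has mode (k−1)θ, so θ = 38.3/(k−1).
Need P(X < 79.6) = 0.9 with θ tied to k this way. Start at k = 2, θ = 38.3: P(X<79.6) ≈ 0.615.
Too low — raise k to concentrate. Iterating converges to k ≈ 4.59.
Then θ = 38.3/(4.59−1) ≈ 10.7.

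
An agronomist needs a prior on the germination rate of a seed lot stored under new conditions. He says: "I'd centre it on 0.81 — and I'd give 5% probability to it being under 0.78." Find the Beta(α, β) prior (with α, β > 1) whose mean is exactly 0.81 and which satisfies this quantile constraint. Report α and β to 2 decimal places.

α ≈ 392.44, β ≈ 92.05

With mean 0.81 fixed, write α = 0.81s, β = 0.19s where s = α+β.
Need P(θ < 0.78) = 0.05 under Beta(0.81s, 0.19s). Normal approximation: (q−m)/√(m(1−m)/s) ≈ z_{0.05} = -1.64, so s ≈ 0.81·0.19·(-1.64)²/(0.78−0.81)² = 462.6.
At s = 462.6: P(θ<0.78) ≈ 0.054. Adjusting to match 0.05 gives s ≈ 484.50.
So α = 0.81·484.50 ≈ 392.44, β = 0.19·484.50 ≈ 92.05.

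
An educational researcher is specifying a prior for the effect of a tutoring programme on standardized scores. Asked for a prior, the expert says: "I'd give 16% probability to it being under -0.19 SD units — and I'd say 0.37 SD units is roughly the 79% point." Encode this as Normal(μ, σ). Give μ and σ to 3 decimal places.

μ = 0.119, σ = 0.311

For Normal(μ,σ), the p-quantile is μ + z_p·σ. Here z_{0.16} = -0.9945, z_{0.79} = 0.8064.
So -0.19 = μ − 0.9945σ and 0.37 = μ + 0.8064σ.
Subtracting: σ = (0.37 − -0.19)/(0.8064 − (-0.9945)) = 0.311.
Then μ = -0.19 − (-0.9945)·0.311 = 0.119.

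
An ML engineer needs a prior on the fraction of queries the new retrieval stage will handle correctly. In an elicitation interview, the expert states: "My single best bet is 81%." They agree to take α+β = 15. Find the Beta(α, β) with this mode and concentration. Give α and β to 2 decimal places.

α = 11.53, β = 3.47

For α,β > 1 the Beta mode is (α−1)/(α+β−2). With α+β = 15, the mode is (α−1)/13.
Set (α−1)/13 = 0.81 → α = 1 + 0.81·13 = 11.53.
β = 15 − α = 3.47.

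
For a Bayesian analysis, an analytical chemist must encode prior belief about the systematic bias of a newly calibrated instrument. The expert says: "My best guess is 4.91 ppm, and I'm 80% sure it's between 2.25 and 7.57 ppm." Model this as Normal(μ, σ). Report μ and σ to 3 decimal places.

A symmetric 80% interval runs μ ± z·σ with z = 1.282.
Half-width = 2.66, so σ = 2.66/1.282 = 2.076.
μ is the stated best guess, 4.910.

μ = 4.910, σ = 2.076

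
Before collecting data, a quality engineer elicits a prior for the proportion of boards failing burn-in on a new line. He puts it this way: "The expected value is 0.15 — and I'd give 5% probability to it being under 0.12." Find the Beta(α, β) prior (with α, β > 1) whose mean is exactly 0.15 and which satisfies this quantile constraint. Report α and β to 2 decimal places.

α ≈ 53.15, β ≈ 301.17

With mean 0.15 fixed, write α = 0.15s, β = 0.85s where s = α+β.
Need P(θ < 0.12) = 0.05 under Beta(0.15s, 0.85s). Normal approximation: (q−m)/√(m(1−m)/s) ≈ z_{0.05} = -1.64, so s ≈ 0.15·0.85·(-1.64)²/(0.12−0.15)² = 383.3.
At s = 383.3: P(θ<0.12) ≈ 0.043. Adjusting to match 0.05 gives s ≈ 354.32.
So α = 0.15·354.32 ≈ 53.15, β = 0.85·354.32 ≈ 301.17.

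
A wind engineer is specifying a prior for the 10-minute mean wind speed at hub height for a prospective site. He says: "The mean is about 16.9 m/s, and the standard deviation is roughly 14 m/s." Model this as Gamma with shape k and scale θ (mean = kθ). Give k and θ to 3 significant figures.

k ≈ 1.46, θ ≈ 11.6

For Gamma(k, scale θ): mean = kθ, variance = kθ², so CV = 1/√k.
CV = SD/mean = 14/16.9 = 0.8284, hence k = 1/CV² = 1.46.
Then θ = mean/k = 16.9/1.46 = 11.6.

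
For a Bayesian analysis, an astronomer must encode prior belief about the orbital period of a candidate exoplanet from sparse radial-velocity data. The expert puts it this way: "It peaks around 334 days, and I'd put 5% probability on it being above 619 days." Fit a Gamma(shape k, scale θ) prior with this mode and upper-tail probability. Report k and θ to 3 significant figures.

k ≈ 8.31, θ ≈ 45.7

Gamma(k,θ) with k>1 has mode (k−1)θ, so θ = 334/(k−1).
Need P(X < 619) = 0.95 with θ tied to k this way. Start at k = 2, θ = 334: P(X<619) ≈ 0.553.
Too low — raise k to concentrate. Iterating converges to k ≈ 8.31.
Then θ = 334/(8.31−1) ≈ 45.7.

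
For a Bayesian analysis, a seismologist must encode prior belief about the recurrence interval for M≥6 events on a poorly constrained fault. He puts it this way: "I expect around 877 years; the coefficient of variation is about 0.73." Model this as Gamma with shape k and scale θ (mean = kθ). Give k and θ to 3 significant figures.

For Gamma(k, scale θ): mean = kθ, variance = kθ², so CV = 1/√k.
CV = 0.73, hence k = 1/CV² = 1.88.
Then θ = mean/k = 877/1.88 = 467.

k ≈ 1.88, θ ≈ 467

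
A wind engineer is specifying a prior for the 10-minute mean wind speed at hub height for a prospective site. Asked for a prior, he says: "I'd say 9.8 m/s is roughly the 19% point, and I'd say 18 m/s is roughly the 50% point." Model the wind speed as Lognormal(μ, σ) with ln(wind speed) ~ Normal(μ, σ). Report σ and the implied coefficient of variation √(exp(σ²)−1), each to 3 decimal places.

σ ≈ 0.693, CV ≈ 0.785

If T ~ Lognormal(μ,σ) then ln T ~ Normal(μ,σ), so the p-quantile of ln T is μ + z_p·σ.
ln(9.8) = 2.282 and ln(18) = 2.89; z_{0.19} = -0.8779, z_{0.5} = 0.
σ = (2.89 − 2.282)/(0 − (-0.8779)) = 0.693.
μ = 2.282 − (-0.8779)·0.693 = 2.890.
CV = √(exp(σ²)−1) = √(exp(0.4796)−1) = 0.785.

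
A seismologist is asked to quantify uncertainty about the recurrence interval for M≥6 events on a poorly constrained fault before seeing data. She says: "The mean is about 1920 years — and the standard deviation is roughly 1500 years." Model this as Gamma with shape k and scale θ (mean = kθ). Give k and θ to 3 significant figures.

For Gamma(k, scale θ): mean = kθ, variance = kθ², so CV = 1/√k.
CV = SD/mean = 1500/1920 = 0.7812, hence k = 1/CV² = 1.64.
Then θ = mean/k = 1920/1.64 = 1170.

k ≈ 1.64, θ ≈ 1170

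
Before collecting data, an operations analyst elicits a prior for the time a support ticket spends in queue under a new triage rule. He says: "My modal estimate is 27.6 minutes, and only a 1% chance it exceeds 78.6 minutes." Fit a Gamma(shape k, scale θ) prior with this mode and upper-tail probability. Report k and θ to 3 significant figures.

Gamma(k,θ) with k>1 has mode (k−1)θ, so θ = 27.6/(k−1).
Need P(X < 78.6) = 0.99 with θ tied to k this way. Start at k = 2, θ = 27.6: P(X<78.6) ≈ 0.777.
Too low — raise k to concentrate. Iterating converges to k ≈ 5.16.
Then θ = 27.6/(5.16−1) ≈ 6.63.

k ≈ 5.16, θ ≈ 6.63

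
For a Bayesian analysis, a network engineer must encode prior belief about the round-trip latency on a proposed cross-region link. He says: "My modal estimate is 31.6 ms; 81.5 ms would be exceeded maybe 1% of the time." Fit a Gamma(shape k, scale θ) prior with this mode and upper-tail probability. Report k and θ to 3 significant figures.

k ≈ 6.19, θ ≈ 6.08

Gamma(k,θ) with k>1 has mode (k−1)θ, so θ = 31.6/(k−1).
Need P(X < 81.5) = 0.99 with θ tied to k this way. Start at k = 2, θ = 31.6: P(X<81.5) ≈ 0.729.
Too low — raise k to concentrate. Iterating converges to k ≈ 6.19.
Then θ = 31.6/(6.19−1) ≈ 6.08.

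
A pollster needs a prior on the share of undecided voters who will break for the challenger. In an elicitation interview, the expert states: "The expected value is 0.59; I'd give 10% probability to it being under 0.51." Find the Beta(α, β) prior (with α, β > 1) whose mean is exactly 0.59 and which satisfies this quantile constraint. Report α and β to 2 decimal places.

With mean 0.59 fixed, write α = 0.59s, β = 0.41s where s = α+β.
Need P(θ < 0.51) = 0.1 under Beta(0.59s, 0.41s). Normal approximation: (q−m)/√(m(1−m)/s) ≈ z_{0.1} = -1.28, so s ≈ 0.59·0.41·(-1.28)²/(0.51−0.59)² = 62.1.
At s = 62.1: P(θ<0.51) ≈ 0.101. Adjusting to match 0.1 gives s ≈ 62.70.
So α = 0.59·62.70 ≈ 36.99, β = 0.41·62.70 ≈ 25.71.

α ≈ 36.99, β ≈ 25.71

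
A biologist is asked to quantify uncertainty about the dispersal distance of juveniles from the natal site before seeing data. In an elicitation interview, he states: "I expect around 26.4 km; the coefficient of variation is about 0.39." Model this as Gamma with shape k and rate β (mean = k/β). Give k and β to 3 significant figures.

k ≈ 6.57, β ≈ 0.249

For Gamma(k, rate β): mean = k/β, variance = k/β², so CV = 1/√k.
CV = 0.39, hence k = 1/CV² = 6.57.
Then β = k/mean = 6.57/26.4 = 0.249.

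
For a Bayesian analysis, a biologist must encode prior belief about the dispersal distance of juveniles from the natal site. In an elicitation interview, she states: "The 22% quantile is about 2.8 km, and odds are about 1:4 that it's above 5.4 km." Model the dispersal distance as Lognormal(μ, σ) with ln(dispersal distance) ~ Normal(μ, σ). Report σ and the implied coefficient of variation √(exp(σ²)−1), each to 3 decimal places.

If T ~ Lognormal(μ,σ) then ln T ~ Normal(μ,σ), so the p-quantile of ln T is μ + z_p·σ.
ln(2.8) = 1.03 and ln(5.4) = 1.686; z_{0.22} = -0.7722, z_{0.8} = 0.8416.
σ = (1.686 − 1.03)/(0.8416 − (-0.7722)) = 0.407.
μ = 1.03 − (-0.7722)·0.407 = 1.344.
CV = √(exp(σ²)−1) = √(exp(0.1656)−1) = 0.424.

σ ≈ 0.407, CV ≈ 0.424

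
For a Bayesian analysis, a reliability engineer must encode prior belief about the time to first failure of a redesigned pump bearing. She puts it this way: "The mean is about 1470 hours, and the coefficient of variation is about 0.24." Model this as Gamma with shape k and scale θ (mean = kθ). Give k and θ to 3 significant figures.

k ≈ 17.4, θ ≈ 84.7

For Gamma(k, scale θ): mean = kθ, variance = kθ², so CV = 1/√k.
CV = 0.24, hence k = 1/CV² = 17.4.
Then θ = mean/k = 1470/17.4 = 84.7.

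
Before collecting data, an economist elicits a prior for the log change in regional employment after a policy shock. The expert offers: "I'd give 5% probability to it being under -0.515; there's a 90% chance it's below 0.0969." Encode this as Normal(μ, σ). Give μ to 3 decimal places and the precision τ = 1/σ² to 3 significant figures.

The p-quantile of Normal(μ,σ) is μ + z_p·σ, with z_{0.05} = -1.645 and z_{0.9} = 1.282.
Eliminate σ: μ = (z₂·x₁ − z₁·x₂)/(z₂ − z₁) = (1.282·-0.515 − (-1.645)·0.0969)/2.926 = -0.171.
Then σ = (x₂ − x₁)/(z₂ − z₁) = (0.0969 − -0.515)/2.926 = 0.209.
Precision τ = 1/σ² = 1/0.2091² = 22.9.

μ = -0.171, τ = 22.9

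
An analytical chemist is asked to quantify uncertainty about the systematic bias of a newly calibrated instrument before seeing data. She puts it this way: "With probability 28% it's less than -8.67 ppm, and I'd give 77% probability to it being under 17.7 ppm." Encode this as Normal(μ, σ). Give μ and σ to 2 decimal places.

For Normal(μ,σ), the p-quantile is μ + z_p·σ. Here z_{0.28} = -0.5828, z_{0.77} = 0.7388.
So -8.67 = μ − 0.5828σ and 17.7 = μ + 0.7388σ.
Subtracting: σ = (17.7 − -8.67)/(0.7388 − (-0.5828)) = 19.95.
Then μ = -8.67 − (-0.5828)·19.95 = 2.96.

μ = 2.96, σ = 19.95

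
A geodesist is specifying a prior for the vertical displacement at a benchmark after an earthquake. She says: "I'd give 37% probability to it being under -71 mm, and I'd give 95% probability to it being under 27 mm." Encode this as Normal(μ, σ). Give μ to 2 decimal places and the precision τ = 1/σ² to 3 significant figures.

The p-quantile of Normal(μ,σ) is μ + z_p·σ, with z_{0.37} = -0.3319 and z_{0.95} = 1.645.
Eliminate σ: μ = (z₂·x₁ − z₁·x₂)/(z₂ − z₁) = (1.645·-71 − (-0.3319)·27)/1.977 = -54.55.
Then σ = (x₂ − x₁)/(z₂ − z₁) = (27 − -71)/1.977 = 49.58.
Precision τ = 1/σ² = 1/49.58² = 0.000407.

μ = -54.55, τ = 0.000407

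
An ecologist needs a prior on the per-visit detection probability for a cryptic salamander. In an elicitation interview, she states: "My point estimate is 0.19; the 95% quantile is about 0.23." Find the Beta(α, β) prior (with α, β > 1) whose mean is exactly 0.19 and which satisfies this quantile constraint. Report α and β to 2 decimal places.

With mean 0.19 fixed, write α = 0.19s, β = 0.81s where s = α+β.
Need P(θ < 0.23) = 0.95 under Beta(0.19s, 0.81s). Normal approximation: (q−m)/√(m(1−m)/s) ≈ z_{0.95} = 1.64, so s ≈ 0.19·0.81·(1.64)²/(0.23−0.19)² = 260.2.
At s = 260.2: P(θ<0.23) ≈ 0.945. Adjusting to match 0.95 gives s ≈ 276.24.
So α = 0.19·276.24 ≈ 52.49, β = 0.81·276.24 ≈ 223.76.

α ≈ 52.49, β ≈ 223.76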